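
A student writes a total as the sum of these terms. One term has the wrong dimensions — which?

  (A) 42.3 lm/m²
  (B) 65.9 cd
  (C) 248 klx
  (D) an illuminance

(B)

In SI base units:
  (A) lm·m⁻² = cd·m⁻² = m⁻²·cd
  (B) cd
  (C) lx = lm·m⁻² = m⁻²·cd
  (D) [illuminance] = m⁻²·cd
All reduce to m⁻²·cd except (B), which is cd.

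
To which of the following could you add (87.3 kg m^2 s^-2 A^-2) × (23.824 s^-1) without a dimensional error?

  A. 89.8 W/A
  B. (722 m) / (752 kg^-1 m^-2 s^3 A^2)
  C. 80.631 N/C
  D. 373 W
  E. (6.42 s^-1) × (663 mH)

Reference: [kg·m²·s⁻²·A⁻²] · [s⁻¹] = kg·m²·s⁻³·A⁻².
Each option:
  A. W·A⁻¹ = J·s⁻¹·A⁻¹ = kg·m²·s⁻³·A⁻¹
  B. [m] / [kg⁻¹·m⁻²·s³·A²] = kg·m³·s⁻³·A⁻²
  C. N·C⁻¹ = kg·m·s⁻²·(s·A)⁻¹ = kg·m·s⁻³·A⁻¹
  D. W = J·s⁻¹ = kg·m²·s⁻³
  E. [s⁻¹] · [kg·m²·s⁻²·A⁻²] = kg·m²·s⁻³·A⁻²  ← same
Only E. matches kg·m²·s⁻³·A⁻².

E.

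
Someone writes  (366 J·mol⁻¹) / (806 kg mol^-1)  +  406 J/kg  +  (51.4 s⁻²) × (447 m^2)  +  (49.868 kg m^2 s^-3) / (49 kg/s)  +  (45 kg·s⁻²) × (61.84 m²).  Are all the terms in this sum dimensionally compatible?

No

Dimensions:
  (366 J·mol⁻¹) / (806 kg mol^-1):  [kg·m²·s⁻²·mol⁻¹] / [kg·mol⁻¹] = m²·s⁻²
  406 J/kg:  J·kg⁻¹ = N·m·kg⁻¹ = m²·s⁻²
  (51.4 s⁻²) × (447 m^2):  [s⁻²] · [m²] = m²·s⁻²
  (49.868 kg m^2 s^-3) / (49 kg/s):  [kg·m²·s⁻³] / [kg·s⁻¹] = m²·s⁻²
  (45 kg·s⁻²) × (61.84 m²):  [kg·s⁻²] · [m²] = kg·m²·s⁻²
The terms do not share a single dimension (kg·m²·s⁻² vs m²·s⁻²).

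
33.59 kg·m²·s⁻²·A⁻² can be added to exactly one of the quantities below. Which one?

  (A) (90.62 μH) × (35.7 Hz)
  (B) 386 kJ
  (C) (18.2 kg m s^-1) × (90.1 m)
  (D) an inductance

Reference: kg·m²·s⁻²·A⁻².
Each option:
  (A) [kg·m²·s⁻²·A⁻²] · [s⁻¹] = kg·m²·s⁻³·A⁻²
  (B) J = N·m = kg·m²·s⁻²
  (C) [kg·m·s⁻¹] · [m] = kg·m²·s⁻¹
  (D) [inductance] = kg·m²·s⁻²·A⁻²  ← same
Only (D) matches kg·m²·s⁻²·A⁻².

(D)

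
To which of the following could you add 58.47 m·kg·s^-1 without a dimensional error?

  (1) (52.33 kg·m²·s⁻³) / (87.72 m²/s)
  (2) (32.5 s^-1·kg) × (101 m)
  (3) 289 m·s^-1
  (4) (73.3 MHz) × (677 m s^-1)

(2)

Reference: kg·m·s⁻¹.
Each option:
  (1) [kg·m²·s⁻³] / [m²·s⁻¹] = kg·s⁻²
  (2) [kg·s⁻¹] · [m] = kg·m·s⁻¹  ← same
  (3) m·s⁻¹
  (4) [s⁻¹] · [m·s⁻¹] = m·s⁻²
Only (2) matches kg·m·s⁻¹.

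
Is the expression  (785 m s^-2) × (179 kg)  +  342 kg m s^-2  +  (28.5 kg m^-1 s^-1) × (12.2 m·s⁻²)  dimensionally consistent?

In SI base units:
  (785 m s^-2) × (179 kg):  [m·s⁻²] · [kg] = kg·m·s⁻²
  342 kg m s^-2:  kg·m·s⁻²
  (28.5 kg m^-1 s^-1) × (12.2 m·s⁻²):  [kg·m⁻¹·s⁻¹] · [m·s⁻²] = kg·s⁻³
The terms do not share a single dimension (kg·m·s⁻² vs kg·s⁻³).

No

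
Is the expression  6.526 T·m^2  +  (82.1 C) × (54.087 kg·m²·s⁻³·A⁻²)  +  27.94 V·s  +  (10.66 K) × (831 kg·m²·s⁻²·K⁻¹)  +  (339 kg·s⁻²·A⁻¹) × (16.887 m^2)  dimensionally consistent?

Reduce each to base SI dimensions:
  6.526 T·m^2:  T·m² = Wb·m⁻²·m² = kg·m²·s⁻²·A⁻¹
  (82.1 C) × (54.087 kg·m²·s⁻³·A⁻²):  [s·A] · [kg·m²·s⁻³·A⁻²] = kg·m²·s⁻²·A⁻¹
  27.94 V·s:  V·s = J·C⁻¹·s = kg·m²·s⁻²·A⁻¹
  (10.66 K) × (831 kg·m²·s⁻²·K⁻¹):  [K] · [kg·m²·s⁻²·K⁻¹] = kg·m²·s⁻²
  (339 kg·s⁻²·A⁻¹) × (16.887 m^2):  [kg·s⁻²·A⁻¹] · [m²] = kg·m²·s⁻²·A⁻¹
The terms do not share a single dimension (kg·m²·s⁻² vs kg·m²·s⁻²·A⁻¹).

No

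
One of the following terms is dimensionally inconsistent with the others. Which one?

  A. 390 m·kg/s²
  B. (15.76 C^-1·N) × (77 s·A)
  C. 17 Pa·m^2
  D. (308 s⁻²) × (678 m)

D.

Dimensions:
  A. kg·m·s⁻²
  B. [kg·m·s⁻³·A⁻¹] · [s·A] = kg·m·s⁻²
  C. Pa·m² = N·m⁻²·m² = kg·m·s⁻²
  D. [s⁻²] · [m] = m·s⁻²
All reduce to kg·m·s⁻² except D., which is m·s⁻².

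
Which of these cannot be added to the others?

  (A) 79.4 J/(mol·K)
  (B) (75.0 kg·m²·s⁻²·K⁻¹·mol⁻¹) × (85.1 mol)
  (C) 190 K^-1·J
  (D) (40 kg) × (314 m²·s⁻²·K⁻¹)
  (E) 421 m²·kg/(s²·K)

(A)

Expand each in SI base units:
  (A) J·mol⁻¹·K⁻¹ = N·m·mol⁻¹·K⁻¹ = kg·m²·s⁻²·K⁻¹·mol⁻¹
  (B) [kg·m²·s⁻²·K⁻¹·mol⁻¹] · [mol] = kg·m²·s⁻²·K⁻¹
  (C) J·K⁻¹ = N·m·K⁻¹ = kg·m²·s⁻²·K⁻¹
  (D) [kg] · [m²·s⁻²·K⁻¹] = kg·m²·s⁻²·K⁻¹
  (E) kg·m²·s⁻²·K⁻¹
All reduce to kg·m²·s⁻²·K⁻¹ except (A), which is kg·m²·s⁻²·K⁻¹·mol⁻¹.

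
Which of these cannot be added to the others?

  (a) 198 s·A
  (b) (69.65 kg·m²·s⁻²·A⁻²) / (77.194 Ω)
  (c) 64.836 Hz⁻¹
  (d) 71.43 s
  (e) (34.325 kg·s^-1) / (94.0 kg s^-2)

Work out the base dimensions of each:
  (a) A·s = s·A
  (b) [kg·m²·s⁻²·A⁻²] / [kg·m²·s⁻³·A⁻²] = s
  (c) Hz⁻¹ = (s⁻¹)⁻¹ = s
  (d) s
  (e) [kg·s⁻¹] / [kg·s⁻²] = s
All reduce to s except (a), which is s·A.

(a)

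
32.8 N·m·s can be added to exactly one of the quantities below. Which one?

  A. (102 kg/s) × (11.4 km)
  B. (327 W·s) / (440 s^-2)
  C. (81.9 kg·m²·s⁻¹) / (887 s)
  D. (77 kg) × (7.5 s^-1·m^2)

Reference: N·m·s = kg·m·s⁻²·m·s = kg·m²·s⁻¹.
Each option:
  A. [kg·s⁻¹] · [m] = kg·m·s⁻¹
  B. [kg·m²·s⁻²] / [s⁻²] = kg·m²
  C. [kg·m²·s⁻¹] / [s] = kg·m²·s⁻²
  D. [kg] · [m²·s⁻¹] = kg·m²·s⁻¹  ← same
Only D. matches kg·m²·s⁻¹.

D.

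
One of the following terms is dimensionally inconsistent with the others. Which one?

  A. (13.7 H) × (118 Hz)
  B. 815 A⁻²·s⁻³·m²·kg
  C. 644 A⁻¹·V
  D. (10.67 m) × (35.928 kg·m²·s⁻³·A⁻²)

D.

In SI base units:
  A. [kg·m²·s⁻²·A⁻²] · [s⁻¹] = kg·m²·s⁻³·A⁻²
  B. kg·m²·s⁻³·A⁻²
  C. V·A⁻¹ = J·C⁻¹·A⁻¹ = kg·m²·s⁻³·A⁻²
  D. [m] · [kg·m²·s⁻³·A⁻²] = kg·m³·s⁻³·A⁻²
All reduce to kg·m²·s⁻³·A⁻² except D., which is kg·m³·s⁻³·A⁻².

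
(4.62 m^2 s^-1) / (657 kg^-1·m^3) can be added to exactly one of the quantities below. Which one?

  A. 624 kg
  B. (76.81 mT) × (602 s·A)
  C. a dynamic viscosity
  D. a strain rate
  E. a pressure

C.

Reference: [m²·s⁻¹] / [kg⁻¹·m³] = kg·m⁻¹·s⁻¹.
Each option:
  A. kg
  B. [kg·s⁻²·A⁻¹] · [s·A] = kg·s⁻¹
  C. [dynamic viscosity] = kg·m⁻¹·s⁻¹  ← same
  D. [strain rate] = s⁻¹
  E. [pressure] = kg·m⁻¹·s⁻²
Only C. matches kg·m⁻¹·s⁻¹.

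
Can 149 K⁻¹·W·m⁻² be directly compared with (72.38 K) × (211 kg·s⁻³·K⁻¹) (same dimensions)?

No

Expand each in SI base units:
  149 K⁻¹·W·m⁻²:  W·m⁻²·K⁻¹ = J·s⁻¹·m⁻²·K⁻¹ = kg·s⁻³·K⁻¹
  (72.38 K) × (211 kg·s⁻³·K⁻¹):  [K] · [kg·s⁻³·K⁻¹] = kg·s⁻³
kg·s⁻³·K⁻¹ ≠ kg·s⁻³, so they cannot be added.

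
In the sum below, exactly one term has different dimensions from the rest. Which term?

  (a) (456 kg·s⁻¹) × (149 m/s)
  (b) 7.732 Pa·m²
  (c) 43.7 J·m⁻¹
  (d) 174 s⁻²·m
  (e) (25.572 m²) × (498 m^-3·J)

Reduce each to base SI dimensions:
  (a) [kg·s⁻¹] · [m·s⁻¹] = kg·m·s⁻²
  (b) Pa·m² = N·m⁻²·m² = kg·m·s⁻²
  (c) J·m⁻¹ = N·m·m⁻¹ = kg·m·s⁻²
  (d) m·s⁻²
  (e) [m²] · [kg·m⁻¹·s⁻²] = kg·m·s⁻²
All reduce to kg·m·s⁻² except (d), which is m·s⁻².

(d)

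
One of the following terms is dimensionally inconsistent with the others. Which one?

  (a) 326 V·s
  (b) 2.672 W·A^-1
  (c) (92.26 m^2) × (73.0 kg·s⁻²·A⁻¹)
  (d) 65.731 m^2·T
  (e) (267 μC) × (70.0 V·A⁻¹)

(b)

Work out the base dimensions of each:
  (a) V·s = J·C⁻¹·s = kg·m²·s⁻²·A⁻¹
  (b) W·A⁻¹ = J·s⁻¹·A⁻¹ = kg·m²·s⁻³·A⁻¹
  (c) [m²] · [kg·s⁻²·A⁻¹] = kg·m²·s⁻²·A⁻¹
  (d) T·m² = Wb·m⁻²·m² = kg·m²·s⁻²·A⁻¹
  (e) [s·A] · [kg·m²·s⁻³·A⁻²] = kg·m²·s⁻²·A⁻¹
All reduce to kg·m²·s⁻²·A⁻¹ except (b), which is kg·m²·s⁻³·A⁻¹.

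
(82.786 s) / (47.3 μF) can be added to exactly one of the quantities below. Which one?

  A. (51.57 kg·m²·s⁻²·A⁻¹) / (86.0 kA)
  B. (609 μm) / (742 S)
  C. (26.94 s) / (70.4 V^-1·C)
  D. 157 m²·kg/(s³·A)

C.

Reference: [s] / [kg⁻¹·m⁻²·s⁴·A²] = kg·m²·s⁻³·A⁻².
Each option:
  A. [kg·m²·s⁻²·A⁻¹] / [A] = kg·m²·s⁻²·A⁻²
  B. [m] / [kg⁻¹·m⁻²·s³·A²] = kg·m³·s⁻³·A⁻²
  C. [s] / [kg⁻¹·m⁻²·s⁴·A²] = kg·m²·s⁻³·A⁻²  ← same
  D. kg·m²·s⁻³·A⁻¹
Only C. matches kg·m²·s⁻³·A⁻².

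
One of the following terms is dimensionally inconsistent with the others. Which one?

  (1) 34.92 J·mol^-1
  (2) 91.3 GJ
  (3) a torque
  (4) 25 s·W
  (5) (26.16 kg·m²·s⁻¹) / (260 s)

Reduce each to base SI dimensions:
  (1) J·mol⁻¹ = N·m·mol⁻¹ = kg·m²·s⁻²·mol⁻¹
  (2) J = N·m = kg·m²·s⁻²
  (3) [torque] = kg·m²·s⁻²
  (4) W·s = J·s⁻¹·s = kg·m²·s⁻²
  (5) [kg·m²·s⁻¹] / [s] = kg·m²·s⁻²
All reduce to kg·m²·s⁻² except (1), which is kg·m²·s⁻²·mol⁻¹.

(1)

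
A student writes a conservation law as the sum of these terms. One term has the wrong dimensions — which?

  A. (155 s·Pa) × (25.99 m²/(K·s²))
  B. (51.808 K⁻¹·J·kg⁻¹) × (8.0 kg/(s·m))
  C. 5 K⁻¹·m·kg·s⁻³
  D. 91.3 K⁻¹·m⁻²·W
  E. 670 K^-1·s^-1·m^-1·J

D.

Expand each in SI base units:
  A. [kg·m⁻¹·s⁻¹] · [m²·s⁻²·K⁻¹] = kg·m·s⁻³·K⁻¹
  B. [m²·s⁻²·K⁻¹] · [kg·m⁻¹·s⁻¹] = kg·m·s⁻³·K⁻¹
  C. kg·m·s⁻³·K⁻¹
  D. W·m⁻²·K⁻¹ = J·s⁻¹·m⁻²·K⁻¹ = kg·s⁻³·K⁻¹
  E. J·s⁻¹·m⁻¹·K⁻¹ = N·m·s⁻¹·m⁻¹·K⁻¹ = kg·m·s⁻³·K⁻¹
All reduce to kg·m·s⁻³·K⁻¹ except D., which is kg·s⁻³·K⁻¹.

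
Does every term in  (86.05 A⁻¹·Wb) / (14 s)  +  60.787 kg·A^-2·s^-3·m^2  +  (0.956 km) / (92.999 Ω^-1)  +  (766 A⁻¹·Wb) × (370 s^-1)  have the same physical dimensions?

No

Work out the base dimensions of each:
  (86.05 A⁻¹·Wb) / (14 s):  [kg·m²·s⁻²·A⁻²] / [s] = kg·m²·s⁻³·A⁻²
  60.787 kg·A^-2·s^-3·m^2:  kg·m²·s⁻³·A⁻²
  (0.956 km) / (92.999 Ω^-1):  [m] / [kg⁻¹·m⁻²·s³·A²] = kg·m³·s⁻³·A⁻²
  (766 A⁻¹·Wb) × (370 s^-1):  [kg·m²·s⁻²·A⁻²] · [s⁻¹] = kg·m²·s⁻³·A⁻²
The terms do not share a single dimension (kg·m²·s⁻³·A⁻² vs kg·m³·s⁻³·A⁻²).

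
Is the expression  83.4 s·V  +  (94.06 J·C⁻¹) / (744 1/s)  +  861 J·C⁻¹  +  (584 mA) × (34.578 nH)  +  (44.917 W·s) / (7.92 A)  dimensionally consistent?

Reduce each to base SI dimensions:
  83.4 s·V:  V·s = J·C⁻¹·s = kg·m²·s⁻²·A⁻¹
  (94.06 J·C⁻¹) / (744 1/s):  [kg·m²·s⁻³·A⁻¹] / [s⁻¹] = kg·m²·s⁻²·A⁻¹
  861 J·C⁻¹:  J·C⁻¹ = N·m·(s·A)⁻¹ = kg·m²·s⁻³·A⁻¹
  (584 mA) × (34.578 nH):  [A] · [kg·m²·s⁻²·A⁻²] = kg·m²·s⁻²·A⁻¹
  (44.917 W·s) / (7.92 A):  [kg·m²·s⁻²] / [A] = kg·m²·s⁻²·A⁻¹
The terms do not share a single dimension (kg·m²·s⁻²·A⁻¹ vs kg·m²·s⁻³·A⁻¹).

No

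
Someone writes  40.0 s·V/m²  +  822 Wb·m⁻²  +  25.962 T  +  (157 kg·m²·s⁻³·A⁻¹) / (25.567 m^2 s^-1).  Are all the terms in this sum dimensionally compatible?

Yes

Reduce each to base SI dimensions:
  40.0 s·V/m²:  V·s·m⁻² = J·C⁻¹·s·m⁻² = kg·s⁻²·A⁻¹
  822 Wb·m⁻²:  Wb·m⁻² = V·s·m⁻² = kg·s⁻²·A⁻¹
  25.962 T:  T = Wb·m⁻² = kg·s⁻²·A⁻¹
  (157 kg·m²·s⁻³·A⁻¹) / (25.567 m^2 s^-1):  [kg·m²·s⁻³·A⁻¹] / [m²·s⁻¹] = kg·s⁻²·A⁻¹
Every term reduces to kg·s⁻²·A⁻¹.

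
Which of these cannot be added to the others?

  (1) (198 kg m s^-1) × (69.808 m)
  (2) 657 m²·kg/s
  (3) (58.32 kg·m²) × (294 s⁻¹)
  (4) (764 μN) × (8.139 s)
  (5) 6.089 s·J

(4)

Work out the base dimensions of each:
  (1) [kg·m·s⁻¹] · [m] = kg·m²·s⁻¹
  (2) kg·m²·s⁻¹
  (3) [kg·m²] · [s⁻¹] = kg·m²·s⁻¹
  (4) [kg·m·s⁻²] · [s] = kg·m·s⁻¹
  (5) J·s = N·m·s = kg·m²·s⁻¹
All reduce to kg·m²·s⁻¹ except (4), which is kg·m·s⁻¹.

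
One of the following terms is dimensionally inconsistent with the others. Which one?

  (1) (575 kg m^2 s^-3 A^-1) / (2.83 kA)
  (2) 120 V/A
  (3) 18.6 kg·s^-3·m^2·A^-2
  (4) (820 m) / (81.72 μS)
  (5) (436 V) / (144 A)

(4)

In SI base units:
  (1) [kg·m²·s⁻³·A⁻¹] / [A] = kg·m²·s⁻³·A⁻²
  (2) V·A⁻¹ = J·C⁻¹·A⁻¹ = kg·m²·s⁻³·A⁻²
  (3) kg·m²·s⁻³·A⁻²
  (4) [m] / [kg⁻¹·m⁻²·s³·A²] = kg·m³·s⁻³·A⁻²
  (5) [kg·m²·s⁻³·A⁻¹] / [A] = kg·m²·s⁻³·A⁻²
All reduce to kg·m²·s⁻³·A⁻² except (4), which is kg·m³·s⁻³·A⁻².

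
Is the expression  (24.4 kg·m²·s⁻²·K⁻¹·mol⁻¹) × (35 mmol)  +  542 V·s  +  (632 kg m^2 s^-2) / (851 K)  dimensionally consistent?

No

Dimensions:
  (24.4 kg·m²·s⁻²·K⁻¹·mol⁻¹) × (35 mmol):  [kg·m²·s⁻²·K⁻¹·mol⁻¹] · [mol] = kg·m²·s⁻²·K⁻¹
  542 V·s:  V·s = J·C⁻¹·s = kg·m²·s⁻²·A⁻¹
  (632 kg m^2 s^-2) / (851 K):  [kg·m²·s⁻²] / [K] = kg·m²·s⁻²·K⁻¹
The terms do not share a single dimension (kg·m²·s⁻²·A⁻¹ vs kg·m²·s⁻²·K⁻¹).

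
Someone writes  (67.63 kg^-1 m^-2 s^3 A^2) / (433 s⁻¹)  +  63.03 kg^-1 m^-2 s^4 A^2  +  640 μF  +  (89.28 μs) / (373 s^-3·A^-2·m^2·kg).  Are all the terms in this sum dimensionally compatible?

Yes

Work out the base dimensions of each:
  (67.63 kg^-1 m^-2 s^3 A^2) / (433 s⁻¹):  [kg⁻¹·m⁻²·s³·A²] / [s⁻¹] = kg⁻¹·m⁻²·s⁴·A²
  63.03 kg^-1 m^-2 s^4 A^2:  kg⁻¹·m⁻²·s⁴·A²
  640 μF:  F = C·V⁻¹ = kg⁻¹·m⁻²·s⁴·A²
  (89.28 μs) / (373 s^-3·A^-2·m^2·kg):  [s] / [kg·m²·s⁻³·A⁻²] = kg⁻¹·m⁻²·s⁴·A²
Every term reduces to kg⁻¹·m⁻²·s⁴·A².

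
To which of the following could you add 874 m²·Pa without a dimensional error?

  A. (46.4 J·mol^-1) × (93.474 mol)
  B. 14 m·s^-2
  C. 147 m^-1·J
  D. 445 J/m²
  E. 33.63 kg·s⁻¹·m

Reference: Pa·m² = N·m⁻²·m² = kg·m·s⁻².
Each option:
  A. [kg·m²·s⁻²·mol⁻¹] · [mol] = kg·m²·s⁻²
  B. m·s⁻²
  C. J·m⁻¹ = N·m·m⁻¹ = kg·m·s⁻²  ← same
  D. J·m⁻² = N·m·m⁻² = kg·s⁻²
  E. kg·m·s⁻¹
Only C. matches kg·m·s⁻².

C.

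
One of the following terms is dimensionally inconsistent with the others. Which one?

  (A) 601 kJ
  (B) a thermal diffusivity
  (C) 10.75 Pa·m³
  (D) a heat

Reduce each to base SI dimensions:
  (A) J = N·m = kg·m²·s⁻²
  (B) [thermal diffusivity] = m²·s⁻¹
  (C) Pa·m³ = N·m⁻²·m³ = kg·m²·s⁻²
  (D) [heat] = kg·m²·s⁻²
All reduce to kg·m²·s⁻² except (B), which is m²·s⁻¹.

(B)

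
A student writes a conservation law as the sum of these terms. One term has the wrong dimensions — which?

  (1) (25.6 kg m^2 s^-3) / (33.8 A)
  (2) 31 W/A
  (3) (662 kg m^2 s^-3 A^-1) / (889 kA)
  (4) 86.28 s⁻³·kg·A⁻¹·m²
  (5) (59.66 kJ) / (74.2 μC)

(3)

In SI base units:
  (1) [kg·m²·s⁻³] / [A] = kg·m²·s⁻³·A⁻¹
  (2) W·A⁻¹ = J·s⁻¹·A⁻¹ = kg·m²·s⁻³·A⁻¹
  (3) [kg·m²·s⁻³·A⁻¹] / [A] = kg·m²·s⁻³·A⁻²
  (4) kg·m²·s⁻³·A⁻¹
  (5) [kg·m²·s⁻²] / [s·A] = kg·m²·s⁻³·A⁻¹
All reduce to kg·m²·s⁻³·A⁻¹ except (3), which is kg·m²·s⁻³·A⁻².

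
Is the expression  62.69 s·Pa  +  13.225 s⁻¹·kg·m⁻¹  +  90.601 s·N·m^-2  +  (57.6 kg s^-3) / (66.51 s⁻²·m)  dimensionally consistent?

Yes

Expand each in SI base units:
  62.69 s·Pa:  Pa·s = N·m⁻²·s = kg·m⁻¹·s⁻¹
  13.225 s⁻¹·kg·m⁻¹:  kg·m⁻¹·s⁻¹
  90.601 s·N·m^-2:  N·s·m⁻² = kg·m·s⁻²·s·m⁻² = kg·m⁻¹·s⁻¹
  (57.6 kg s^-3) / (66.51 s⁻²·m):  [kg·s⁻³] / [m·s⁻²] = kg·m⁻¹·s⁻¹
Every term reduces to kg·m⁻¹·s⁻¹.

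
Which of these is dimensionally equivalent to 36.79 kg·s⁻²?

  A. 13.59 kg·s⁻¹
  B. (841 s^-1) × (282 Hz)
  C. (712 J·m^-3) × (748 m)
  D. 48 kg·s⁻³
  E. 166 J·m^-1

C.

Reference: kg·s⁻².
Each option:
  A. kg·s⁻¹
  B. [s⁻¹] · [s⁻¹] = s⁻²
  C. [kg·m⁻¹·s⁻²] · [m] = kg·s⁻²  ← same
  D. kg·s⁻³
  E. J·m⁻¹ = N·m·m⁻¹ = kg·m·s⁻²
Only C. matches kg·s⁻².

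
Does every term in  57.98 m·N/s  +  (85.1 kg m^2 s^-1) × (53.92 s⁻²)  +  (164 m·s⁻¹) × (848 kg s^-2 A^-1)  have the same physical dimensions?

No

In SI base units:
  57.98 m·N/s:  N·m·s⁻¹ = kg·m·s⁻²·m·s⁻¹ = kg·m²·s⁻³
  (85.1 kg m^2 s^-1) × (53.92 s⁻²):  [kg·m²·s⁻¹] · [s⁻²] = kg·m²·s⁻³
  (164 m·s⁻¹) × (848 kg s^-2 A^-1):  [m·s⁻¹] · [kg·s⁻²·A⁻¹] = kg·m·s⁻³·A⁻¹
The terms do not share a single dimension (kg·m²·s⁻³ vs kg·m·s⁻³·A⁻¹).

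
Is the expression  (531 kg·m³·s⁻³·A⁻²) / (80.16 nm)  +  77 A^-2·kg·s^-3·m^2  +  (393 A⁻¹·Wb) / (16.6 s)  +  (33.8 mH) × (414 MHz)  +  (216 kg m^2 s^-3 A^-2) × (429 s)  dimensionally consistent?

No

Reduce each to base SI dimensions:
  (531 kg·m³·s⁻³·A⁻²) / (80.16 nm):  [kg·m³·s⁻³·A⁻²] / [m] = kg·m²·s⁻³·A⁻²
  77 A^-2·kg·s^-3·m^2:  kg·m²·s⁻³·A⁻²
  (393 A⁻¹·Wb) / (16.6 s):  [kg·m²·s⁻²·A⁻²] / [s] = kg·m²·s⁻³·A⁻²
  (33.8 mH) × (414 MHz):  [kg·m²·s⁻²·A⁻²] · [s⁻¹] = kg·m²·s⁻³·A⁻²
  (216 kg m^2 s^-3 A^-2) × (429 s):  [kg·m²·s⁻³·A⁻²] · [s] = kg·m²·s⁻²·A⁻²
The terms do not share a single dimension (kg·m²·s⁻²·A⁻² vs kg·m²·s⁻³·A⁻²).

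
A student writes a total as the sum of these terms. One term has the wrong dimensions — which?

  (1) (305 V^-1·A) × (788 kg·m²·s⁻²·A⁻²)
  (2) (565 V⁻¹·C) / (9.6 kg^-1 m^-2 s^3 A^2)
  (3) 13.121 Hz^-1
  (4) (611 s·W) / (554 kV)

Expand each in SI base units:
  (1) [kg⁻¹·m⁻²·s³·A²] · [kg·m²·s⁻²·A⁻²] = s
  (2) [kg⁻¹·m⁻²·s⁴·A²] / [kg⁻¹·m⁻²·s³·A²] = s
  (3) Hz⁻¹ = (s⁻¹)⁻¹ = s
  (4) [kg·m²·s⁻²] / [kg·m²·s⁻³·A⁻¹] = s·A
All reduce to s except (4), which is s·A.

(4)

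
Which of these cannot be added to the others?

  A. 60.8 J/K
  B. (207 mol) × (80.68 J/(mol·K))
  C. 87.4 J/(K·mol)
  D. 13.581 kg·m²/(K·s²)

C.

Reduce each to base SI dimensions:
  A. J·K⁻¹ = N·m·K⁻¹ = kg·m²·s⁻²·K⁻¹
  B. [mol] · [kg·m²·s⁻²·K⁻¹·mol⁻¹] = kg·m²·s⁻²·K⁻¹
  C. J·mol⁻¹·K⁻¹ = N·m·mol⁻¹·K⁻¹ = kg·m²·s⁻²·K⁻¹·mol⁻¹
  D. kg·m²·s⁻²·K⁻¹
All reduce to kg·m²·s⁻²·K⁻¹ except C., which is kg·m²·s⁻²·K⁻¹·mol⁻¹.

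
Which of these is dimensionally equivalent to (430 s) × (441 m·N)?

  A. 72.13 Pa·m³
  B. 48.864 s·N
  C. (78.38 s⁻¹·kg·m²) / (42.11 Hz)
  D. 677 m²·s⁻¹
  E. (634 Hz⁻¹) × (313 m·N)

Reference: [s] · [kg·m²·s⁻²] = kg·m²·s⁻¹.
Each option:
  A. Pa·m³ = N·m⁻²·m³ = kg·m²·s⁻²
  B. N·s = kg·m·s⁻²·s = kg·m·s⁻¹
  C. [kg·m²·s⁻¹] / [s⁻¹] = kg·m²
  D. m²·s⁻¹
  E. [s] · [kg·m²·s⁻²] = kg·m²·s⁻¹  ← same
Only E. matches kg·m²·s⁻¹.

E.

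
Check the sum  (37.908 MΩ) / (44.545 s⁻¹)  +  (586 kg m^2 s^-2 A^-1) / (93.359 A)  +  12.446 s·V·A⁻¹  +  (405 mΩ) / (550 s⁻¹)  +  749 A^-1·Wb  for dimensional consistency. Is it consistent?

Yes

Expand each in SI base units:
  (37.908 MΩ) / (44.545 s⁻¹):  [kg·m²·s⁻³·A⁻²] / [s⁻¹] = kg·m²·s⁻²·A⁻²
  (586 kg m^2 s^-2 A^-1) / (93.359 A):  [kg·m²·s⁻²·A⁻¹] / [A] = kg·m²·s⁻²·A⁻²
  12.446 s·V·A⁻¹:  V·s·A⁻¹ = J·C⁻¹·s·A⁻¹ = kg·m²·s⁻²·A⁻²
  (405 mΩ) / (550 s⁻¹):  [kg·m²·s⁻³·A⁻²] / [s⁻¹] = kg·m²·s⁻²·A⁻²
  749 A^-1·Wb:  Wb·A⁻¹ = V·s·A⁻¹ = kg·m²·s⁻²·A⁻²
Every term reduces to kg·m²·s⁻²·A⁻².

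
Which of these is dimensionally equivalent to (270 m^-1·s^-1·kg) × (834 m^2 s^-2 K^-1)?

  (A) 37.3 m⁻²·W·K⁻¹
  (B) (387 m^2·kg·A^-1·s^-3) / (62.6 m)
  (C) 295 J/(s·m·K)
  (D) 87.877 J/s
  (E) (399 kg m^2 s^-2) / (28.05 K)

Reference: [kg·m⁻¹·s⁻¹] · [m²·s⁻²·K⁻¹] = kg·m·s⁻³·K⁻¹.
Each option:
  (A) W·m⁻²·K⁻¹ = J·s⁻¹·m⁻²·K⁻¹ = kg·s⁻³·K⁻¹
  (B) [kg·m²·s⁻³·A⁻¹] / [m] = kg·m·s⁻³·A⁻¹
  (C) J·s⁻¹·m⁻¹·K⁻¹ = N·m·s⁻¹·m⁻¹·K⁻¹ = kg·m·s⁻³·K⁻¹  ← same
  (D) J·s⁻¹ = N·m·s⁻¹ = kg·m²·s⁻³
  (E) [kg·m²·s⁻²] / [K] = kg·m²·s⁻²·K⁻¹
Only (C) matches kg·m·s⁻³·K⁻¹.

(C)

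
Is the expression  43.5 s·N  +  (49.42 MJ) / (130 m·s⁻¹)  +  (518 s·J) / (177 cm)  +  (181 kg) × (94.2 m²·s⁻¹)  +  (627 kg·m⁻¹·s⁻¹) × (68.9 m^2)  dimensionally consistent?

Dimensions:
  43.5 s·N:  N·s = kg·m·s⁻²·s = kg·m·s⁻¹
  (49.42 MJ) / (130 m·s⁻¹):  [kg·m²·s⁻²] / [m·s⁻¹] = kg·m·s⁻¹
  (518 s·J) / (177 cm):  [kg·m²·s⁻¹] / [m] = kg·m·s⁻¹
  (181 kg) × (94.2 m²·s⁻¹):  [kg] · [m²·s⁻¹] = kg·m²·s⁻¹
  (627 kg·m⁻¹·s⁻¹) × (68.9 m^2):  [kg·m⁻¹·s⁻¹] · [m²] = kg·m·s⁻¹
The terms do not share a single dimension (kg·m²·s⁻¹ vs kg·m·s⁻¹).

No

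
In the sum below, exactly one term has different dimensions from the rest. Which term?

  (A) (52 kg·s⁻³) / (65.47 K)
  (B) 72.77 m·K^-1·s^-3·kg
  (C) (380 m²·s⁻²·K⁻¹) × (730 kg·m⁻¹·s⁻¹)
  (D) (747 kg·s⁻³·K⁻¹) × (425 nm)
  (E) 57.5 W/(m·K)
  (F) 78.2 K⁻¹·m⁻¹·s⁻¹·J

In SI base units:
  (A) [kg·s⁻³] / [K] = kg·s⁻³·K⁻¹
  (B) kg·m·s⁻³·K⁻¹
  (C) [m²·s⁻²·K⁻¹] · [kg·m⁻¹·s⁻¹] = kg·m·s⁻³·K⁻¹
  (D) [kg·s⁻³·K⁻¹] · [m] = kg·m·s⁻³·K⁻¹
  (E) W·m⁻¹·K⁻¹ = J·s⁻¹·m⁻¹·K⁻¹ = kg·m·s⁻³·K⁻¹
  (F) J·s⁻¹·m⁻¹·K⁻¹ = N·m·s⁻¹·m⁻¹·K⁻¹ = kg·m·s⁻³·K⁻¹
All reduce to kg·m·s⁻³·K⁻¹ except (A), which is kg·s⁻³·K⁻¹.

(A)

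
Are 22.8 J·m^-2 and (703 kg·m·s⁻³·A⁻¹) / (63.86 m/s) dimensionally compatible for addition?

Reduce each to base SI dimensions:
  22.8 J·m^-2:  J·m⁻² = N·m·m⁻² = kg·s⁻²
  (703 kg·m·s⁻³·A⁻¹) / (63.86 m/s):  [kg·m·s⁻³·A⁻¹] / [m·s⁻¹] = kg·s⁻²·A⁻¹
kg·s⁻² ≠ kg·s⁻²·A⁻¹, so they cannot be added.

No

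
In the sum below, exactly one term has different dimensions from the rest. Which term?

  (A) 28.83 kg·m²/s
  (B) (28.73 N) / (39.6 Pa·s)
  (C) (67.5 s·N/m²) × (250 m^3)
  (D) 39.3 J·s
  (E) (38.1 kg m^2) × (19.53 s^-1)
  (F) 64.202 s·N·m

Work out the base dimensions of each:
  (A) kg·m²·s⁻¹
  (B) [kg·m·s⁻²] / [kg·m⁻¹·s⁻¹] = m²·s⁻¹
  (C) [kg·m⁻¹·s⁻¹] · [m³] = kg·m²·s⁻¹
  (D) J·s = N·m·s = kg·m²·s⁻¹
  (E) [kg·m²] · [s⁻¹] = kg·m²·s⁻¹
  (F) N·m·s = kg·m·s⁻²·m·s = kg·m²·s⁻¹
All reduce to kg·m²·s⁻¹ except (B), which is m²·s⁻¹.

(B)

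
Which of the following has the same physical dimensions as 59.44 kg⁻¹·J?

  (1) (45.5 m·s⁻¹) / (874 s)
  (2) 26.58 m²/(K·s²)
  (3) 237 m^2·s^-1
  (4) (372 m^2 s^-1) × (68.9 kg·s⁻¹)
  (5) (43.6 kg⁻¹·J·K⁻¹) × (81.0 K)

Reference: J·kg⁻¹ = N·m·kg⁻¹ = m²·s⁻².
Each option:
  (1) [m·s⁻¹] / [s] = m·s⁻²
  (2) m²·s⁻²·K⁻¹
  (3) m²·s⁻¹
  (4) [m²·s⁻¹] · [kg·s⁻¹] = kg·m²·s⁻²
  (5) [m²·s⁻²·K⁻¹] · [K] = m²·s⁻²  ← same
Only (5) matches m²·s⁻².

(5)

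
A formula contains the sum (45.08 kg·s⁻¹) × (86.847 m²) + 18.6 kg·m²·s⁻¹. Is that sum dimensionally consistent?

Yes

Expand each in SI base units:
  (45.08 kg·s⁻¹) × (86.847 m²):  [kg·s⁻¹] · [m²] = kg·m²·s⁻¹
  18.6 kg·m²·s⁻¹:  kg·m²·s⁻¹
Both are kg·m²·s⁻¹, so they have the same dimensions and can be added.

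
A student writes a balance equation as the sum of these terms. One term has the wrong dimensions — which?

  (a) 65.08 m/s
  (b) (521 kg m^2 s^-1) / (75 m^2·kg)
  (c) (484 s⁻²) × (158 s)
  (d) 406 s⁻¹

In SI base units:
  (a) m·s⁻¹
  (b) [kg·m²·s⁻¹] / [kg·m²] = s⁻¹
  (c) [s⁻²] · [s] = s⁻¹
  (d) s⁻¹
All reduce to s⁻¹ except (a), which is m·s⁻¹.

(a)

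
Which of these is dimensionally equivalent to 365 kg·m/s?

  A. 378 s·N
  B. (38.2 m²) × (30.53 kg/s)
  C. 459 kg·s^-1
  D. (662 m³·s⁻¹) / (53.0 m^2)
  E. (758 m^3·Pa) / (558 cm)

Reference: kg·m·s⁻¹.
Each option:
  A. N·s = kg·m·s⁻²·s = kg·m·s⁻¹  ← same
  B. [m²] · [kg·s⁻¹] = kg·m²·s⁻¹
  C. kg·s⁻¹
  D. [m³·s⁻¹] / [m²] = m·s⁻¹
  E. [kg·m²·s⁻²] / [m] = kg·m·s⁻²
Only A. matches kg·m·s⁻¹.

A.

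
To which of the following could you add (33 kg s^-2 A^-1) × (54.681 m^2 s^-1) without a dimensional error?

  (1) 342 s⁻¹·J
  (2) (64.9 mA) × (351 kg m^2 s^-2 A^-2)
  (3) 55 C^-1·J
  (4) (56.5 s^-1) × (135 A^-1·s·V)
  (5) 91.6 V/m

(3)

Reference: [kg·s⁻²·A⁻¹] · [m²·s⁻¹] = kg·m²·s⁻³·A⁻¹.
Each option:
  (1) J·s⁻¹ = N·m·s⁻¹ = kg·m²·s⁻³
  (2) [A] · [kg·m²·s⁻²·A⁻²] = kg·m²·s⁻²·A⁻¹
  (3) J·C⁻¹ = N·m·(s·A)⁻¹ = kg·m²·s⁻³·A⁻¹  ← same
  (4) [s⁻¹] · [kg·m²·s⁻²·A⁻²] = kg·m²·s⁻³·A⁻²
  (5) V·m⁻¹ = J·C⁻¹·m⁻¹ = kg·m·s⁻³·A⁻¹
Only (3) matches kg·m²·s⁻³·A⁻¹.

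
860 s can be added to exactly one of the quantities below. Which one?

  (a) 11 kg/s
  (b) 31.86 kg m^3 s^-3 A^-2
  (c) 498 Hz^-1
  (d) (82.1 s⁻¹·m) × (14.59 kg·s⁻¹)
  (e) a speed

Reference: s.
Each option:
  (a) kg·s⁻¹
  (b) kg·m³·s⁻³·A⁻²
  (c) Hz⁻¹ = (s⁻¹)⁻¹ = s  ← same
  (d) [m·s⁻¹] · [kg·s⁻¹] = kg·m·s⁻²
  (e) [speed] = m·s⁻¹
Only (c) matches s.

(c)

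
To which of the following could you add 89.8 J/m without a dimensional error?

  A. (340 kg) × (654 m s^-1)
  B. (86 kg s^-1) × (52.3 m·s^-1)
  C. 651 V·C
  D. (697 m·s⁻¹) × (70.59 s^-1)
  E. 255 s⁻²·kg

B.

Reference: J·m⁻¹ = N·m·m⁻¹ = kg·m·s⁻².
Each option:
  A. [kg] · [m·s⁻¹] = kg·m·s⁻¹
  B. [kg·s⁻¹] · [m·s⁻¹] = kg·m·s⁻²  ← same
  C. C·V = s·A·J·C⁻¹ = kg·m²·s⁻²
  D. [m·s⁻¹] · [s⁻¹] = m·s⁻²
  E. kg·s⁻²
Only B. matches kg·m·s⁻².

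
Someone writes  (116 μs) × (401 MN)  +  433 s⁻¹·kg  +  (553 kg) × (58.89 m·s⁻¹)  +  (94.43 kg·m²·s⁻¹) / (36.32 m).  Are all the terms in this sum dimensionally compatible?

Work out the base dimensions of each:
  (116 μs) × (401 MN):  [s] · [kg·m·s⁻²] = kg·m·s⁻¹
  433 s⁻¹·kg:  kg·s⁻¹
  (553 kg) × (58.89 m·s⁻¹):  [kg] · [m·s⁻¹] = kg·m·s⁻¹
  (94.43 kg·m²·s⁻¹) / (36.32 m):  [kg·m²·s⁻¹] / [m] = kg·m·s⁻¹
The terms do not share a single dimension (kg·m·s⁻¹ vs kg·s⁻¹).

No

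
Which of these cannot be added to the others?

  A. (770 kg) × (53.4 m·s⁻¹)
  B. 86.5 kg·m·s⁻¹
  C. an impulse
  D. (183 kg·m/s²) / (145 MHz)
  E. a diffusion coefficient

E.

Reduce each to base SI dimensions:
  A. [kg] · [m·s⁻¹] = kg·m·s⁻¹
  B. kg·m·s⁻¹
  C. [impulse] = kg·m·s⁻¹
  D. [kg·m·s⁻²] / [s⁻¹] = kg·m·s⁻¹
  E. [diffusion coefficient] = m²·s⁻¹
All reduce to kg·m·s⁻¹ except E., which is m²·s⁻¹.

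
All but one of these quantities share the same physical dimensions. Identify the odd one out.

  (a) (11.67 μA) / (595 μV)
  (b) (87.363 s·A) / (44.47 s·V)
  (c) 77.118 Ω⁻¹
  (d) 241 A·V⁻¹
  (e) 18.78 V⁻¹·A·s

Expand each in SI base units:
  (a) [A] / [kg·m²·s⁻³·A⁻¹] = kg⁻¹·m⁻²·s³·A²
  (b) [s·A] / [kg·m²·s⁻²·A⁻¹] = kg⁻¹·m⁻²·s³·A²
  (c) Ω⁻¹ = (V·A⁻¹)⁻¹ = kg⁻¹·m⁻²·s³·A²
  (d) A·V⁻¹ = A·(J·C⁻¹)⁻¹ = kg⁻¹·m⁻²·s³·A²
  (e) A·s·V⁻¹ = A·s·(J·C⁻¹)⁻¹ = kg⁻¹·m⁻²·s⁴·A²
All reduce to kg⁻¹·m⁻²·s³·A² except (e), which is kg⁻¹·m⁻²·s⁴·A².

(e)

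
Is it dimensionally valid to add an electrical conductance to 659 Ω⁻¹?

Yes

In SI base units:
  an electrical conductance:  [electrical conductance] = kg⁻¹·m⁻²·s³·A²
  659 Ω⁻¹:  Ω⁻¹ = (V·A⁻¹)⁻¹ = kg⁻¹·m⁻²·s³·A²
Both are kg⁻¹·m⁻²·s³·A², so they have the same dimensions and can be added.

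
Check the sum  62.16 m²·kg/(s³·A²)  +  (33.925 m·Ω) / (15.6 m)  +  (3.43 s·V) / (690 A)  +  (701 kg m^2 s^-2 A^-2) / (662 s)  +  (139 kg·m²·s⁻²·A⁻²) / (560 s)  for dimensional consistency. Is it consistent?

Reduce each to base SI dimensions:
  62.16 m²·kg/(s³·A²):  kg·m²·s⁻³·A⁻²
  (33.925 m·Ω) / (15.6 m):  [kg·m³·s⁻³·A⁻²] / [m] = kg·m²·s⁻³·A⁻²
  (3.43 s·V) / (690 A):  [kg·m²·s⁻²·A⁻¹] / [A] = kg·m²·s⁻²·A⁻²
  (701 kg m^2 s^-2 A^-2) / (662 s):  [kg·m²·s⁻²·A⁻²] / [s] = kg·m²·s⁻³·A⁻²
  (139 kg·m²·s⁻²·A⁻²) / (560 s):  [kg·m²·s⁻²·A⁻²] / [s] = kg·m²·s⁻³·A⁻²
The terms do not share a single dimension (kg·m²·s⁻²·A⁻² vs kg·m²·s⁻³·A⁻²).

No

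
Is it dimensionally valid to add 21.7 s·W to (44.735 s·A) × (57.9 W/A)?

Expand each in SI base units:
  21.7 s·W:  W·s = J·s⁻¹·s = kg·m²·s⁻²
  (44.735 s·A) × (57.9 W/A):  [s·A] · [kg·m²·s⁻³·A⁻¹] = kg·m²·s⁻²
Both are kg·m²·s⁻², so they have the same dimensions and can be added.

Yes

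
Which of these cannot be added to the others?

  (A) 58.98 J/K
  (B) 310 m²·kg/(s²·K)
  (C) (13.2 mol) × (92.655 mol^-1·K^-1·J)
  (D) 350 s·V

(D)

Reduce each to base SI dimensions:
  (A) J·K⁻¹ = N·m·K⁻¹ = kg·m²·s⁻²·K⁻¹
  (B) kg·m²·s⁻²·K⁻¹
  (C) [mol] · [kg·m²·s⁻²·K⁻¹·mol⁻¹] = kg·m²·s⁻²·K⁻¹
  (D) V·s = J·C⁻¹·s = kg·m²·s⁻²·A⁻¹
All reduce to kg·m²·s⁻²·K⁻¹ except (D), which is kg·m²·s⁻²·A⁻¹.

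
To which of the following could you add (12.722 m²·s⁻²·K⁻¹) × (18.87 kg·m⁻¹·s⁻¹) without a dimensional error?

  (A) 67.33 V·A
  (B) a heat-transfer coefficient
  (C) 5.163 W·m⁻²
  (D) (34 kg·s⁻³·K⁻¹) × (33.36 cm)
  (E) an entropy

Reference: [m²·s⁻²·K⁻¹] · [kg·m⁻¹·s⁻¹] = kg·m·s⁻³·K⁻¹.
Each option:
  (A) V·A = J·C⁻¹·A = kg·m²·s⁻³
  (B) [heat-transfer coefficient] = kg·s⁻³·K⁻¹
  (C) W·m⁻² = J·s⁻¹·m⁻² = kg·s⁻³
  (D) [kg·s⁻³·K⁻¹] · [m] = kg·m·s⁻³·K⁻¹  ← same
  (E) [entropy] = kg·m²·s⁻²·K⁻¹
Only (D) matches kg·m·s⁻³·K⁻¹.

(D)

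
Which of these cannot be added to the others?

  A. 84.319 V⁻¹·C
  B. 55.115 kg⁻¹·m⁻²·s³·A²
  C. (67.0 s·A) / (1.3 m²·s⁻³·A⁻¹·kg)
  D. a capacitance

Reduce each to base SI dimensions:
  A. C·V⁻¹ = s·A·(J·C⁻¹)⁻¹ = kg⁻¹·m⁻²·s⁴·A²
  B. kg⁻¹·m⁻²·s³·A²
  C. [s·A] / [kg·m²·s⁻³·A⁻¹] = kg⁻¹·m⁻²·s⁴·A²
  D. [capacitance] = kg⁻¹·m⁻²·s⁴·A²
All reduce to kg⁻¹·m⁻²·s⁴·A² except B., which is kg⁻¹·m⁻²·s³·A².

B.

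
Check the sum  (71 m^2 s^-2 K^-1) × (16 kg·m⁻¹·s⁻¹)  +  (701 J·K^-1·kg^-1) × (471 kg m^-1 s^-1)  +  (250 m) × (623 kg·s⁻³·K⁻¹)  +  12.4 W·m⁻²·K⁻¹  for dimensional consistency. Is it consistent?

No

Reduce each to base SI dimensions:
  (71 m^2 s^-2 K^-1) × (16 kg·m⁻¹·s⁻¹):  [m²·s⁻²·K⁻¹] · [kg·m⁻¹·s⁻¹] = kg·m·s⁻³·K⁻¹
  (701 J·K^-1·kg^-1) × (471 kg m^-1 s^-1):  [m²·s⁻²·K⁻¹] · [kg·m⁻¹·s⁻¹] = kg·m·s⁻³·K⁻¹
  (250 m) × (623 kg·s⁻³·K⁻¹):  [m] · [kg·s⁻³·K⁻¹] = kg·m·s⁻³·K⁻¹
  12.4 W·m⁻²·K⁻¹:  W·m⁻²·K⁻¹ = J·s⁻¹·m⁻²·K⁻¹ = kg·s⁻³·K⁻¹
The terms do not share a single dimension (kg·m·s⁻³·K⁻¹ vs kg·s⁻³·K⁻¹).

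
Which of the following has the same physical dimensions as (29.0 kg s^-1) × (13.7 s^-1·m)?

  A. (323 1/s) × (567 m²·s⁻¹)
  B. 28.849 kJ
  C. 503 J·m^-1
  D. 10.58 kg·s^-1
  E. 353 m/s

C.

Reference: [kg·s⁻¹] · [m·s⁻¹] = kg·m·s⁻².
Each option:
  A. [s⁻¹] · [m²·s⁻¹] = m²·s⁻²
  B. J = N·m = kg·m²·s⁻²
  C. J·m⁻¹ = N·m·m⁻¹ = kg·m·s⁻²  ← same
  D. kg·s⁻¹
  E. m·s⁻¹
Only C. matches kg·m·s⁻².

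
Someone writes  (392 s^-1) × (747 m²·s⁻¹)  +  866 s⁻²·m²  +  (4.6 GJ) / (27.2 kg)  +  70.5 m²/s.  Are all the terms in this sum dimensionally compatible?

No

Work out the base dimensions of each:
  (392 s^-1) × (747 m²·s⁻¹):  [s⁻¹] · [m²·s⁻¹] = m²·s⁻²
  866 s⁻²·m²:  m²·s⁻²
  (4.6 GJ) / (27.2 kg):  [kg·m²·s⁻²] / [kg] = m²·s⁻²
  70.5 m²/s:  m²·s⁻¹
The terms do not share a single dimension (m²·s⁻² vs m²·s⁻¹).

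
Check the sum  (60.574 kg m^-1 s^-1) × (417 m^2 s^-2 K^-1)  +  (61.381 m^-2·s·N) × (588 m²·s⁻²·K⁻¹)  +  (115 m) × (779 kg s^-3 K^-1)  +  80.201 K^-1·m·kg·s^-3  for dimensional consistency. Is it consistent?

Yes

Reduce each to base SI dimensions:
  (60.574 kg m^-1 s^-1) × (417 m^2 s^-2 K^-1):  [kg·m⁻¹·s⁻¹] · [m²·s⁻²·K⁻¹] = kg·m·s⁻³·K⁻¹
  (61.381 m^-2·s·N) × (588 m²·s⁻²·K⁻¹):  [kg·m⁻¹·s⁻¹] · [m²·s⁻²·K⁻¹] = kg·m·s⁻³·K⁻¹
  (115 m) × (779 kg s^-3 K^-1):  [m] · [kg·s⁻³·K⁻¹] = kg·m·s⁻³·K⁻¹
  80.201 K^-1·m·kg·s^-3:  kg·m·s⁻³·K⁻¹
Every term reduces to kg·m·s⁻³·K⁻¹.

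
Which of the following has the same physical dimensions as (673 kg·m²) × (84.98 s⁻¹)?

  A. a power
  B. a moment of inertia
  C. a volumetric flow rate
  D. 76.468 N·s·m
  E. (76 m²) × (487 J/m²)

D.

Reference: [kg·m²] · [s⁻¹] = kg·m²·s⁻¹.
Each option:
  A. [power] = kg·m²·s⁻³
  B. [moment of inertia] = kg·m²
  C. [volumetric flow rate] = m³·s⁻¹
  D. N·m·s = kg·m·s⁻²·m·s = kg·m²·s⁻¹  ← same
  E. [m²] · [kg·s⁻²] = kg·m²·s⁻²
Only D. matches kg·m²·s⁻¹.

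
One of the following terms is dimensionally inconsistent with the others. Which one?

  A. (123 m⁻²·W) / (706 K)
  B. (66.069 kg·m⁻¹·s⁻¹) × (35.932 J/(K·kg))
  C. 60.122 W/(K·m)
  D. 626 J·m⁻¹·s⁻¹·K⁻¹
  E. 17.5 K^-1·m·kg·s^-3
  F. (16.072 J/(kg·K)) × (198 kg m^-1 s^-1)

A.

Dimensions:
  A. [kg·s⁻³] / [K] = kg·s⁻³·K⁻¹
  B. [kg·m⁻¹·s⁻¹] · [m²·s⁻²·K⁻¹] = kg·m·s⁻³·K⁻¹
  C. W·m⁻¹·K⁻¹ = J·s⁻¹·m⁻¹·K⁻¹ = kg·m·s⁻³·K⁻¹
  D. J·s⁻¹·m⁻¹·K⁻¹ = N·m·s⁻¹·m⁻¹·K⁻¹ = kg·m·s⁻³·K⁻¹
  E. kg·m·s⁻³·K⁻¹
  F. [m²·s⁻²·K⁻¹] · [kg·m⁻¹·s⁻¹] = kg·m·s⁻³·K⁻¹
All reduce to kg·m·s⁻³·K⁻¹ except A., which is kg·s⁻³·K⁻¹.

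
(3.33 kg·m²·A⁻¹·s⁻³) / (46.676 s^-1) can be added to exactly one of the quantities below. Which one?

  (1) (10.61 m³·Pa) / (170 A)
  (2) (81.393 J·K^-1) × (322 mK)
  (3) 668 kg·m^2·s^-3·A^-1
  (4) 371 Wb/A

Reference: [kg·m²·s⁻³·A⁻¹] / [s⁻¹] = kg·m²·s⁻²·A⁻¹.
Each option:
  (1) [kg·m²·s⁻²] / [A] = kg·m²·s⁻²·A⁻¹  ← same
  (2) [kg·m²·s⁻²·K⁻¹] · [K] = kg·m²·s⁻²
  (3) kg·m²·s⁻³·A⁻¹
  (4) Wb·A⁻¹ = V·s·A⁻¹ = kg·m²·s⁻²·A⁻²
Only (1) matches kg·m²·s⁻²·A⁻¹.

(1)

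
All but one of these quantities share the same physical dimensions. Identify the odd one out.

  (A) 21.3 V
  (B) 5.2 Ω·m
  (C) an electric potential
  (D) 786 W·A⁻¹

(B)

Expand each in SI base units:
  (A) V = J·C⁻¹ = kg·m²·s⁻³·A⁻¹
  (B) Ω·m = V·A⁻¹·m = kg·m³·s⁻³·A⁻²
  (C) [electric potential] = kg·m²·s⁻³·A⁻¹
  (D) W·A⁻¹ = J·s⁻¹·A⁻¹ = kg·m²·s⁻³·A⁻¹
All reduce to kg·m²·s⁻³·A⁻¹ except (B), which is kg·m³·s⁻³·A⁻².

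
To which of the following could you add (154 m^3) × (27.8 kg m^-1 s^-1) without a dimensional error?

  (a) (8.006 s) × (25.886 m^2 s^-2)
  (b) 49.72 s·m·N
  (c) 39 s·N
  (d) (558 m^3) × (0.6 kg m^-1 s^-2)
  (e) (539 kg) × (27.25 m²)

Reference: [m³] · [kg·m⁻¹·s⁻¹] = kg·m²·s⁻¹.
Each option:
  (a) [s] · [m²·s⁻²] = m²·s⁻¹
  (b) N·m·s = kg·m·s⁻²·m·s = kg·m²·s⁻¹  ← same
  (c) N·s = kg·m·s⁻²·s = kg·m·s⁻¹
  (d) [m³] · [kg·m⁻¹·s⁻²] = kg·m²·s⁻²
  (e) [kg] · [m²] = kg·m²
Only (b) matches kg·m²·s⁻¹.

(b)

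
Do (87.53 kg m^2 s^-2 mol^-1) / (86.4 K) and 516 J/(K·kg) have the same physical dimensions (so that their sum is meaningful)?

In SI base units:
  (87.53 kg m^2 s^-2 mol^-1) / (86.4 K):  [kg·m²·s⁻²·mol⁻¹] / [K] = kg·m²·s⁻²·K⁻¹·mol⁻¹
  516 J/(K·kg):  J·kg⁻¹·K⁻¹ = N·m·kg⁻¹·K⁻¹ = m²·s⁻²·K⁻¹
kg·m²·s⁻²·K⁻¹·mol⁻¹ ≠ m²·s⁻²·K⁻¹, so they cannot be added.

No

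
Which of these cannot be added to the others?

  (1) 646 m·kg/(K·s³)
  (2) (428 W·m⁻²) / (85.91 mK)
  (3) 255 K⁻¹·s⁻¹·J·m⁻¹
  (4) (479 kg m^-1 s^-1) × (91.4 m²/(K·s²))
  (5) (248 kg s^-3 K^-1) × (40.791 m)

(2)

Work out the base dimensions of each:
  (1) kg·m·s⁻³·K⁻¹
  (2) [kg·s⁻³] / [K] = kg·s⁻³·K⁻¹
  (3) J·s⁻¹·m⁻¹·K⁻¹ = N·m·s⁻¹·m⁻¹·K⁻¹ = kg·m·s⁻³·K⁻¹
  (4) [kg·m⁻¹·s⁻¹] · [m²·s⁻²·K⁻¹] = kg·m·s⁻³·K⁻¹
  (5) [kg·s⁻³·K⁻¹] · [m] = kg·m·s⁻³·K⁻¹
All reduce to kg·m·s⁻³·K⁻¹ except (2), which is kg·s⁻³·K⁻¹.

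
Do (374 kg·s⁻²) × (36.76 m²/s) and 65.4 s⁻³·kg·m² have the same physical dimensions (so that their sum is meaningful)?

Dimensions:
  (374 kg·s⁻²) × (36.76 m²/s):  [kg·s⁻²] · [m²·s⁻¹] = kg·m²·s⁻³
  65.4 s⁻³·kg·m²:  kg·m²·s⁻³
Both are kg·m²·s⁻³, so they have the same dimensions and can be added.

Yes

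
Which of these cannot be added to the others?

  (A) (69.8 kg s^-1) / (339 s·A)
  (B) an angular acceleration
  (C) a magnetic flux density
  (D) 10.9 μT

Expand each in SI base units:
  (A) [kg·s⁻¹] / [s·A] = kg·s⁻²·A⁻¹
  (B) [angular acceleration] = s⁻²
  (C) [magnetic flux density] = kg·s⁻²·A⁻¹
  (D) T = Wb·m⁻² = kg·s⁻²·A⁻¹
All reduce to kg·s⁻²·A⁻¹ except (B), which is s⁻².

(B)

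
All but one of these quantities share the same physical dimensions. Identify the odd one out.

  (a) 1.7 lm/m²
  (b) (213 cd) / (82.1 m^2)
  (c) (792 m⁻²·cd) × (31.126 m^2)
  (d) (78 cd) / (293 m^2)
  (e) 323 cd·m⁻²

Dimensions:
  (a) lm·m⁻² = cd·m⁻² = m⁻²·cd
  (b) [cd] / [m²] = m⁻²·cd
  (c) [m⁻²·cd] · [m²] = cd
  (d) [cd] / [m²] = m⁻²·cd
  (e) cd·m⁻² = m⁻²·cd
All reduce to m⁻²·cd except (c), which is cd.

(c)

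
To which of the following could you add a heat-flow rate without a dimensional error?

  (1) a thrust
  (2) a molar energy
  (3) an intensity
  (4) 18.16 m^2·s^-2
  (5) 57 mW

(5)

Reference: [heat-flow rate] = kg·m²·s⁻³.
Each option:
  (1) [thrust] = kg·m·s⁻²
  (2) [molar energy] = kg·m²·s⁻²·mol⁻¹
  (3) [intensity] = kg·s⁻³
  (4) m²·s⁻²
  (5) W = J·s⁻¹ = kg·m²·s⁻³  ← same
Only (5) matches kg·m²·s⁻³.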